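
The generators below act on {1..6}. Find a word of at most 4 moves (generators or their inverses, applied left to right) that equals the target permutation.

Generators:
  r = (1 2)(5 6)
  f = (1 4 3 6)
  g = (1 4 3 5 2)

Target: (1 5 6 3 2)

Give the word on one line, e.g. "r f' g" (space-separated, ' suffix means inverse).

f' g' r' f

  after f': (1 6 3 4)
  after g': (1 6 4 2 5 3)
  after r': (1 5 3 2 6 4)
  after f: (1 5 6 3 2)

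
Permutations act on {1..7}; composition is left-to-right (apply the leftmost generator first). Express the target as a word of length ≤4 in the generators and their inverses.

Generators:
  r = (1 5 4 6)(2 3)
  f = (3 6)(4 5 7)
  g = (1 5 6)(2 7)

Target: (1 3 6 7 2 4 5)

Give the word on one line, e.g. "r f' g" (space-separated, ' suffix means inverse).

g' f

  after g': (1 6 5)(2 7)
  after f: (1 3 6 7 2 4 5)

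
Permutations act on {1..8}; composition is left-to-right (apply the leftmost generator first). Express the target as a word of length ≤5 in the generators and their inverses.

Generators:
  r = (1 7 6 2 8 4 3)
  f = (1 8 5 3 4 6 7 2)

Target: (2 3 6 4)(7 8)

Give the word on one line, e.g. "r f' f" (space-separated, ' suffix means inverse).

f' r' f f f

  after f': (1 2 7 6 4 3 5 8)
  after r': (1 6 8 3 5 2)
  after f: (1 7 2 8 4 6 5)
  after f: (1 2 5 8 6 3 4 7)
  after f: (2 3 6 4)(7 8)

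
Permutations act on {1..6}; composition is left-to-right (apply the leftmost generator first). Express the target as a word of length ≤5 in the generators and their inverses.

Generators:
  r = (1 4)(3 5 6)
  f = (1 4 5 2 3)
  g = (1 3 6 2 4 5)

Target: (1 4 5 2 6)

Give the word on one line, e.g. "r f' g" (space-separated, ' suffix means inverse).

  after r': (1 4)(3 6 5)
  after f': (2 5)(3 6 4)
  after r: (1 4 5 2 6)

r' f' r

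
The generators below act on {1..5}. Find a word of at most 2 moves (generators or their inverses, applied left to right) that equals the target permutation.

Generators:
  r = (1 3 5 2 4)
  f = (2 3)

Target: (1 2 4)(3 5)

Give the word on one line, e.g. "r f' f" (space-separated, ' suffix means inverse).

r f

  after r: (1 3 5 2 4)
  after f: (1 2 4)(3 5)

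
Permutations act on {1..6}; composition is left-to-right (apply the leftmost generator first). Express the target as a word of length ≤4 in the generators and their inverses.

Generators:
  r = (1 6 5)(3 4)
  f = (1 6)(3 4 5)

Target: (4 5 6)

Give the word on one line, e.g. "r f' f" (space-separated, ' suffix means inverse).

  after r: (1 6 5)(3 4)
  after f': (4 5 6)

r f'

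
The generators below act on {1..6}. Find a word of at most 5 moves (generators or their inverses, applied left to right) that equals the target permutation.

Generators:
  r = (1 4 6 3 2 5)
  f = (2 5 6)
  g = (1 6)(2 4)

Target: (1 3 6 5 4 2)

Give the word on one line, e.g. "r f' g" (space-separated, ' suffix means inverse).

g' f r'

  after g': (1 6)(2 4)
  after f: (1 2 4 5 6)
  after r': (1 3 6 5 4 2)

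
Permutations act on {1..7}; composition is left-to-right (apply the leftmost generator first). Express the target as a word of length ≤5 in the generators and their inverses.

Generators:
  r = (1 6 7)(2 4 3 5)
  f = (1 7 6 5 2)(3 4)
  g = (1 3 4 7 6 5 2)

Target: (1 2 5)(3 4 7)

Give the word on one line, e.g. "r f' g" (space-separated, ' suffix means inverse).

  after r': (1 7 6)(2 5 3 4)
  after f': (2 6)(4 5)
  after g: (1 3 4 2 5 7 6)
  after f: (1 4)(5 6 7)
  after r': (1 2 5)(3 4 7)

r' f' g f r'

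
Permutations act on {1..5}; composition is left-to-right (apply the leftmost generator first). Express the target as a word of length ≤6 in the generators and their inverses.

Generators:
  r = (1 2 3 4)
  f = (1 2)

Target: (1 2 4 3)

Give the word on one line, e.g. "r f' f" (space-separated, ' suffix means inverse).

  after f: (1 2)
  after r: (1 3 4)
  after r: (1 4 2 3)
  after r: (2 4 3)
  after f': (1 2 4 3)

f r r r f'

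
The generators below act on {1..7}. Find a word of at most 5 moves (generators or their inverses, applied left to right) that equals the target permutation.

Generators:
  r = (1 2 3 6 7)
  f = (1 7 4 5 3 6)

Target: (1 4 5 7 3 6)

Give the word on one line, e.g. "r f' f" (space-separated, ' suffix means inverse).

r' f r' r' r'

  after r': (1 7 6 3 2)
  after f: (1 4 5 3 2 7)
  after r': (1 4 5 2 6 3)
  after r': (1 4 5)(2 3 7 6)
  after r': (1 4 5 7 3 6)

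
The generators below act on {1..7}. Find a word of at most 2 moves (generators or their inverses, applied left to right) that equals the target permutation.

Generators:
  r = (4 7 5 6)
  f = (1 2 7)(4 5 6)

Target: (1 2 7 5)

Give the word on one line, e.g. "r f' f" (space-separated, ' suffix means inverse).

r' f

  after r': (4 6 5 7)
  after f: (1 2 7 5)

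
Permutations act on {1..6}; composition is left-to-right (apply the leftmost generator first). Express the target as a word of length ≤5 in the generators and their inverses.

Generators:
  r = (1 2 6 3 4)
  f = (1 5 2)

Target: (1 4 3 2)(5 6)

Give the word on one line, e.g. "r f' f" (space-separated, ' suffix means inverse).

  after r': (1 4 3 6 2)
  after r': (1 3 2 4 6)
  after f': (1 3 5)(2 4 6)
  after f': (1 3)(2 4 6 5)
  after r: (1 4 3 2)(5 6)

r' r' f' f' r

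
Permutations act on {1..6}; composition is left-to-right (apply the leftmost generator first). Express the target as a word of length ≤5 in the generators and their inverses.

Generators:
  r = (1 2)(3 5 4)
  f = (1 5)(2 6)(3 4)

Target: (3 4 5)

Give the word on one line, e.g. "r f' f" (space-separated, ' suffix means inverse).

  after r: (1 2)(3 5 4)
  after f': (1 6 2 5 3)
  after f': (1 2)(3 5 4)
  after r: (3 4 5)

r f' f' r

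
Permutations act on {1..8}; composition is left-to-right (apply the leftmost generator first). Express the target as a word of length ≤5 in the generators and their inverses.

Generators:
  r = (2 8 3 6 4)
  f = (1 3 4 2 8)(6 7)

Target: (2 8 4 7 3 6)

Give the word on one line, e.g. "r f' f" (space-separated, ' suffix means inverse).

f r' f' r f

  after f: (1 3 4 2 8)(6 7)
  after r': (1 8)(3 6 7)
  after f': (1 2 4 3 7)
  after r: (1 8 3 7)(4 6)
  after f: (2 8 4 7 3 6)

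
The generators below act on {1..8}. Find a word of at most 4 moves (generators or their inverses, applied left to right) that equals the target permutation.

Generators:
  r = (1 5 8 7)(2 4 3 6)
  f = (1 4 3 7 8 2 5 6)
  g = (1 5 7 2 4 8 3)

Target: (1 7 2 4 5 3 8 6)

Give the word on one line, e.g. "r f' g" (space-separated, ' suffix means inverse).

r' r' f'

  after r': (1 7 8 5)(2 6 3 4)
  after r': (1 8)(2 3)(4 6)(5 7)
  after f': (1 7 2 4 5 3 8 6)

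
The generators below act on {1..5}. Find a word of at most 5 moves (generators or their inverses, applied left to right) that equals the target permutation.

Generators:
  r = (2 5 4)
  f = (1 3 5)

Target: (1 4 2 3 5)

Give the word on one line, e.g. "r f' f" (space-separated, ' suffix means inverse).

f' r' r' f f

  after f': (1 5 3)
  after r': (1 2 4 5 3)
  after r': (1 4 2 5 3)
  after f: (1 4 2)
  after f: (1 4 2 3 5)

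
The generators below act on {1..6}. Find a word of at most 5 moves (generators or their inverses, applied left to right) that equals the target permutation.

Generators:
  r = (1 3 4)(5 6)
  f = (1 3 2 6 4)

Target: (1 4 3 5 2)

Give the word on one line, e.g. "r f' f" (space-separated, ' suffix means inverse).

r f' r'

  after r: (1 3 4)(5 6)
  after f': (2 3 6 5)
  after r': (1 4 3 5 2)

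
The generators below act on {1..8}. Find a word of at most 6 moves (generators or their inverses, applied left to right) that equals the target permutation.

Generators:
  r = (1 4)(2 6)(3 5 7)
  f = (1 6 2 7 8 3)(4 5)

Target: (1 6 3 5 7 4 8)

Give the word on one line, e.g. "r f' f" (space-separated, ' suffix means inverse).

f' r' f' r'

  after f': (1 3 8 7 2 6)(4 5)
  after r': (1 7 6 4 3 8 5)
  after f': (1 2 6 5 3 7)(4 8)
  after r': (1 6 3 5 7 4 8)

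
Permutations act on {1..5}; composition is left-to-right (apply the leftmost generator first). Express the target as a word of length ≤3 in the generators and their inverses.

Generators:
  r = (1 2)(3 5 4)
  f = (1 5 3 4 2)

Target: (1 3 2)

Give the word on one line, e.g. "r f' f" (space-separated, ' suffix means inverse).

r f' r

  after r: (1 2)(3 5 4)
  after f': (1 4 5 3)
  after r: (1 3 2)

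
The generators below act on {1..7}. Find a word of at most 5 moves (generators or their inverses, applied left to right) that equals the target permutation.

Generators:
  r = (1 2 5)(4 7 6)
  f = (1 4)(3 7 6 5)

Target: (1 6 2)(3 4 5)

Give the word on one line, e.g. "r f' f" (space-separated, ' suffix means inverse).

f r r

  after f: (1 4)(3 7 6 5)
  after r: (1 7 4 2 5 3 6)
  after r: (1 6 2)(3 4 5)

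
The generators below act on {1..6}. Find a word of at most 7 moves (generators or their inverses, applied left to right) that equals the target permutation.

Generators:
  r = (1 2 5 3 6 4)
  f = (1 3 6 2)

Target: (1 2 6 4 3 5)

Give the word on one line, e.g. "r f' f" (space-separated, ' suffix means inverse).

f' r r f f

  after f': (1 2 6 3)
  after r: (1 5 3 2 4)
  after r: (1 3 5 6 4 2)
  after f: (1 6 4)(2 3 5)
  after f: (1 2 6 4 3 5)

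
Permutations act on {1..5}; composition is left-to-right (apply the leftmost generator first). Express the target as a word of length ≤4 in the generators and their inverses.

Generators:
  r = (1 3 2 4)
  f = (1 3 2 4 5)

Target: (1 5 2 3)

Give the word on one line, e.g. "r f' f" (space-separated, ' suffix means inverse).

f r' f'

  after f: (1 3 2 4 5)
  after r': (4 5)
  after f': (1 5 2 3)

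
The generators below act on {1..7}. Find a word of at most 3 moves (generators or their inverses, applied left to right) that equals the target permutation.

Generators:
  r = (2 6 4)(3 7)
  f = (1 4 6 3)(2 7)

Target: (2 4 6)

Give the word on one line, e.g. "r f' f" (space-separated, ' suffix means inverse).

  after r: (2 6 4)(3 7)
  after r: (2 4 6)

r r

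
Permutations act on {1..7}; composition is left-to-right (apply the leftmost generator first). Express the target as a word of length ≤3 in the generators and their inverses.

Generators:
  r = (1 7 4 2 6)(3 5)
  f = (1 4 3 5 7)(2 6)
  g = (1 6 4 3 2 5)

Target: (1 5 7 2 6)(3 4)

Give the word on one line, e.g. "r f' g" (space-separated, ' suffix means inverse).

f r' f'

  after f: (1 4 3 5 7)(2 6)
  after r': (1 7 6 4 5)
  after f': (1 5 7 2 6)(3 4)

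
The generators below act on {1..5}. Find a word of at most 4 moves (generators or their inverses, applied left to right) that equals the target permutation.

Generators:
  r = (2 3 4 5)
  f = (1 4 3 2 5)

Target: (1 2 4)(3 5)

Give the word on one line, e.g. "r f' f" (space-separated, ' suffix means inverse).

  after f': (1 5 2 3 4)
  after f': (1 2 4 5 3)
  after r': (1 5 2 3)
  after f': (1 2 4)(3 5)

f' f' r' f'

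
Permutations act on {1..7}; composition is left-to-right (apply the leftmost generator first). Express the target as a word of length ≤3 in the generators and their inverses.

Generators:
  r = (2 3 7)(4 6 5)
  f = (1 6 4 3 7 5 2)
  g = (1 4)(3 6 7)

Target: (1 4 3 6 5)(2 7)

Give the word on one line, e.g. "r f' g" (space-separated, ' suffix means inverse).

r g'

  after r: (2 3 7)(4 6 5)
  after g': (1 4 3 6 5)(2 7)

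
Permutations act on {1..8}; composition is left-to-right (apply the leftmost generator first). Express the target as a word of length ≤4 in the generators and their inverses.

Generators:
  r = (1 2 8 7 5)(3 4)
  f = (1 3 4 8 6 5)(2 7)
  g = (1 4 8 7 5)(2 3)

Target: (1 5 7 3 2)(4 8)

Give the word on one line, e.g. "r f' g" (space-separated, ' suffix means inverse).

r' r' g

  after r': (1 5 7 8 2)(3 4)
  after r': (1 7 2 5 8)
  after g: (1 5 7 3 2)(4 8)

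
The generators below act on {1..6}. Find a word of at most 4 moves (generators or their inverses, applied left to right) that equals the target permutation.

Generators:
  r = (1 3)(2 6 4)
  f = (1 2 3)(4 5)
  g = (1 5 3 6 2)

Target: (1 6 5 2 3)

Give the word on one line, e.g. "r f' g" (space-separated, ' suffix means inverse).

  after g': (1 2 6 3 5)
  after g': (1 6 5 2 3)

g' g'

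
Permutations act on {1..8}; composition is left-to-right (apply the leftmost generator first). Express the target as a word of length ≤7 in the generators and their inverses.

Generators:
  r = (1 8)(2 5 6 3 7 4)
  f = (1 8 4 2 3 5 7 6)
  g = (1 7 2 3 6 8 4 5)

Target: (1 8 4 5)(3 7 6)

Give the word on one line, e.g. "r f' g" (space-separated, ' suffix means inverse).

  after g: (1 7 2 3 6 8 4 5)
  after r': (1 3 5 8 7 4 2 6)
  after f': (1 2 7 8 5)
  after r': (1 4 7)(2 3 6 5 8)
  after f': (1 8 4 5)(3 7 6)

g r' f' r' f'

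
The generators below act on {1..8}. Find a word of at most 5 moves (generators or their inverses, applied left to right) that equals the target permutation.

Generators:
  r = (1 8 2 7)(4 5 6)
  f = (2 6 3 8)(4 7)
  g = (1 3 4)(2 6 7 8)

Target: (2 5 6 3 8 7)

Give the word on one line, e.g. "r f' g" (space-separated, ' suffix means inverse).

  after g: (1 3 4)(2 6 7 8)
  after g: (1 4 3)(2 7)(6 8)
  after f': (1 7 8 2 4 6 3)
  after r: (2 5 6 3 8 7)

g g f' r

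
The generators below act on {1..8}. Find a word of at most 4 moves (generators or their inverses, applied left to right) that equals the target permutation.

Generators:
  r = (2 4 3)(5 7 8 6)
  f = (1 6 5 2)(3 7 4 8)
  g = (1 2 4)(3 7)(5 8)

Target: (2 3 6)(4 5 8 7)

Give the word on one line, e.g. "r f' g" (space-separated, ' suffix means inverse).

f' r g

  after f': (1 2 5 6)(3 8 4 7)
  after r: (1 4 8 3 6)(2 7)
  after g: (2 3 6)(4 5 8 7)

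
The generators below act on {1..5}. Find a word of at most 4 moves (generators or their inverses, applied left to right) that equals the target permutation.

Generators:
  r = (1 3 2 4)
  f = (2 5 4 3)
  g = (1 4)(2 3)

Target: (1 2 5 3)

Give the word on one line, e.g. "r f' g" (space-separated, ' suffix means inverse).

  after r: (1 3 2 4)
  after f': (1 4)(2 5)
  after r': (1 2 5 3)

r f' r'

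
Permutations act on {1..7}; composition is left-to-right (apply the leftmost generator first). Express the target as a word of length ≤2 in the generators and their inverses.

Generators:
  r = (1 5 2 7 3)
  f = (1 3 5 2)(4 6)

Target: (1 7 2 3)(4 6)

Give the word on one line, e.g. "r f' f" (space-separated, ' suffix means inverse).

  after f: (1 3 5 2)(4 6)
  after r': (1 7 2 3)(4 6)

f r'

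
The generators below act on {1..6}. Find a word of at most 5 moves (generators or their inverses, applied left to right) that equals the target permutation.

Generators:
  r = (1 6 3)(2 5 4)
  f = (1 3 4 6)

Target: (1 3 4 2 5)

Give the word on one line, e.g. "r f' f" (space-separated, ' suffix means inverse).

r' r' f' f'

  after r': (1 3 6)(2 4 5)
  after r': (1 6 3)(2 5 4)
  after f': (1 4 2 5 3 6)
  after f': (1 3 4 2 5)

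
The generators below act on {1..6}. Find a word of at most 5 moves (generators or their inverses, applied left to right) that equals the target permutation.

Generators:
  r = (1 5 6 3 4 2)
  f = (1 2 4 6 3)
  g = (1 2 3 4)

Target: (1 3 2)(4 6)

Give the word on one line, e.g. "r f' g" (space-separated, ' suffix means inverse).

  after r: (1 5 6 3 4 2)
  after r: (1 6 4)(2 5 3)
  after f': (1 4 3)(2 5 6)
  after r': (1 3 2)(4 6)

r r f' r'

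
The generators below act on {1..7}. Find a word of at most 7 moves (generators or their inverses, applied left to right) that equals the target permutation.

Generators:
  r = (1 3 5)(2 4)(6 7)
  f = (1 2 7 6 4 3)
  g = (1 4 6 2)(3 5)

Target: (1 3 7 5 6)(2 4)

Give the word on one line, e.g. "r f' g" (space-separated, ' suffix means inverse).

r' g r f g'

  after r': (1 5 3)(2 4)(6 7)
  after g: (1 3 4)(2 6 7)
  after r: (1 5)(2 7 4 3)
  after f: (1 5 2 6 4)(3 7)
  after g': (1 3 7 5 6)(2 4)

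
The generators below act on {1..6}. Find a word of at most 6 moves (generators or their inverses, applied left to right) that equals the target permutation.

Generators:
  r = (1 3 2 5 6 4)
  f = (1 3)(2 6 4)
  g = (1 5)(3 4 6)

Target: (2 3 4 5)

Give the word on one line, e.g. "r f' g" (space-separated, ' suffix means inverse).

g' f' g' f f

  after g': (1 5)(3 6 4)
  after f': (1 5 3 2 4)
  after g': (2 3)(4 5 6)
  after f: (1 3 6 2)(4 5)
  after f: (2 3 4 5)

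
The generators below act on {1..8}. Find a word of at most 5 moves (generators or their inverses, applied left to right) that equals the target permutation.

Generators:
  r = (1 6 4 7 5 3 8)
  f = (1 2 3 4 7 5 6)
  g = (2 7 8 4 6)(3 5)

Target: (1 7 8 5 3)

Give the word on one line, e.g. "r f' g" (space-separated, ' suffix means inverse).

r g f g' f'

  after r: (1 6 4 7 5 3 8)
  after g: (1 2 7 3 4 8)
  after f: (1 3 7 4 8 2 5 6)
  after g': (1 5 4 7 8 6)(2 3)
  after f': (1 7 8 5 3)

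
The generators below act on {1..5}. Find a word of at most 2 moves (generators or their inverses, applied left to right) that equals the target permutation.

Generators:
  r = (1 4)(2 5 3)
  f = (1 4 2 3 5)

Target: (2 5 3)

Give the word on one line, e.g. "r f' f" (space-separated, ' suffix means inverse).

r' r'

  after r': (1 4)(2 3 5)
  after r': (2 5 3)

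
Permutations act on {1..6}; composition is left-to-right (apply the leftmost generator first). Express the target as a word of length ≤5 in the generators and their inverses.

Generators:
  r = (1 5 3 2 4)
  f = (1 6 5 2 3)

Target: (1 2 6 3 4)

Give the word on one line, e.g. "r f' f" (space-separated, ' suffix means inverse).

r' r' f' r r

  after r': (1 4 2 3 5)
  after r': (1 2 5 4 3)
  after f': (1 5 4 2 6)
  after r: (1 3 2 6 5)
  after r: (1 2 6 3 4)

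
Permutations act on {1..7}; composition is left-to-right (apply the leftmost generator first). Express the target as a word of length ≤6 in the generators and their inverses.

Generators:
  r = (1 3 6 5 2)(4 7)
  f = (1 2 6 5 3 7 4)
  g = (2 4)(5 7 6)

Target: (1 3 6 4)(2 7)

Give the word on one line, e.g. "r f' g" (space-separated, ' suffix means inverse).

f' g f' r

  after f': (1 4 7 3 5 6 2)
  after g: (1 2)(3 7)(4 6)
  after f': (2 4)(5 6 7)
  after r: (1 3 6 4)(2 7)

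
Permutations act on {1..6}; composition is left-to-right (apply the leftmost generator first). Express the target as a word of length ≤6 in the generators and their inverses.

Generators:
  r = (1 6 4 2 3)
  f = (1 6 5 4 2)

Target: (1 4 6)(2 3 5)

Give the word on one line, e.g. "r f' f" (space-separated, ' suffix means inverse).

  after r: (1 6 4 2 3)
  after r: (1 4 3 6 2)
  after f': (1 5 6 4 3)
  after r: (1 5 4)(2 3 6)
  after f: (1 4 6)(2 3 5)

r r f' r f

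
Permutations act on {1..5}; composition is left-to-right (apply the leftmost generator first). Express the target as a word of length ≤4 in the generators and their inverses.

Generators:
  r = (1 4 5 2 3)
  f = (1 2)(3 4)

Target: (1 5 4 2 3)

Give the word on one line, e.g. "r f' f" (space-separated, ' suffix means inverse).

  after f: (1 2)(3 4)
  after r': (1 5 4 2 3)
  after f: (1 5 3 2 4)
  after f: (1 5 4 2 3)

f r' f f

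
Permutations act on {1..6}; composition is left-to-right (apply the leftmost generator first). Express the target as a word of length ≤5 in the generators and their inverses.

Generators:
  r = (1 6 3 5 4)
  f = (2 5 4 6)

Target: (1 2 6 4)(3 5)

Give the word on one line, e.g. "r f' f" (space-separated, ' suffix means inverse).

f' r f r'

  after f': (2 6 4 5)
  after r: (1 6)(2 3 5)
  after f: (1 2 3 4 6)
  after r': (1 2 6 4)(3 5)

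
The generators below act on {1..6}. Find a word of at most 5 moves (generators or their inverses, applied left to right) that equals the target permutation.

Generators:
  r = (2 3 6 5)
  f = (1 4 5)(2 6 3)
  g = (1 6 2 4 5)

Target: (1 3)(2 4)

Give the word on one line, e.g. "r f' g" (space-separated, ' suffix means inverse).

  after r': (2 5 6 3)
  after f: (1 4 5 3 6 2)
  after r: (1 4 2)(3 5 6)
  after g': (1 2 5)(3 4 6)
  after f': (1 3)(2 4)

r' f r g' f'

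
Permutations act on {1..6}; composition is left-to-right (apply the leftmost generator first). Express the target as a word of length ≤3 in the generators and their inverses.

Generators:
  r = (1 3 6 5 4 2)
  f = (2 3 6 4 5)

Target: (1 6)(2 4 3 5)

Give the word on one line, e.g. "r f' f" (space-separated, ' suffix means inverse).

r' r' f'

  after r': (1 2 4 5 6 3)
  after r': (1 4 6)(2 5 3)
  after f': (1 6)(2 4 3 5)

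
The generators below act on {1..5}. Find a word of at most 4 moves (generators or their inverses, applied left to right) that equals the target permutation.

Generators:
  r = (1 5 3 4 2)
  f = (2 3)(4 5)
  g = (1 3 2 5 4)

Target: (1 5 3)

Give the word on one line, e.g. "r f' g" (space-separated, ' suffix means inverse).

  after g': (1 4 5 2 3)
  after f': (1 5 3)

g' f'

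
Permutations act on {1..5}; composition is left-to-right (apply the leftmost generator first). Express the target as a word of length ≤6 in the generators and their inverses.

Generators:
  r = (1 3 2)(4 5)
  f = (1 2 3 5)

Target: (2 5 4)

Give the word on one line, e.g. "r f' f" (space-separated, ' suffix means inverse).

r' f r r

  after r': (1 2 3)(4 5)
  after f: (1 3 2 5 4)
  after r: (1 2 4 3)
  after r: (2 5 4)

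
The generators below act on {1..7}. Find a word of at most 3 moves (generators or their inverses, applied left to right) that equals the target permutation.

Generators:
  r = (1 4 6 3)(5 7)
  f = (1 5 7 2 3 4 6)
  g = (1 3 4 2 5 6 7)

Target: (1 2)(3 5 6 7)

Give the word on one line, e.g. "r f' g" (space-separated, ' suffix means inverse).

  after g': (1 7 6 5 2 4 3)
  after f': (1 5 7 4 2 3 6)
  after g': (1 2)(3 5 6 7)

g' f' g'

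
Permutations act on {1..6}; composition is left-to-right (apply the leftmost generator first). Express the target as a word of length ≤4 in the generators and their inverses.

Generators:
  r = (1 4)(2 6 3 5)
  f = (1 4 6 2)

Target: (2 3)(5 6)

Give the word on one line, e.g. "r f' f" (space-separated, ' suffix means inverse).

  after r: (1 4)(2 6 3 5)
  after r: (2 3)(5 6)

r r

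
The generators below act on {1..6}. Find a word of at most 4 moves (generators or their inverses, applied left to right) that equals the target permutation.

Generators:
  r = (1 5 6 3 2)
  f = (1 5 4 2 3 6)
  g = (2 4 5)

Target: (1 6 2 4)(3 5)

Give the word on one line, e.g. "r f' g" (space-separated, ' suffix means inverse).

f' r g f

  after f': (1 6 3 2 4 5)
  after r: (1 3)(2 4 6)
  after g: (1 3)(2 5)(4 6)
  after f: (1 6 2 4)(3 5)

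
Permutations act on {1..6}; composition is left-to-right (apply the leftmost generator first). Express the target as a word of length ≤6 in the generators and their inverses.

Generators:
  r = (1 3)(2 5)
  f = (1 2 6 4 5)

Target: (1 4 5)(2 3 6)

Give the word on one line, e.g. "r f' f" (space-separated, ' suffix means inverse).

r' f r f' f'

  after r': (1 3)(2 5)
  after f: (1 3 2)(4 5 6)
  after r: (2 3 5 6 4)
  after f': (1 5 2 3 4)
  after f': (1 4 5)(2 3 6)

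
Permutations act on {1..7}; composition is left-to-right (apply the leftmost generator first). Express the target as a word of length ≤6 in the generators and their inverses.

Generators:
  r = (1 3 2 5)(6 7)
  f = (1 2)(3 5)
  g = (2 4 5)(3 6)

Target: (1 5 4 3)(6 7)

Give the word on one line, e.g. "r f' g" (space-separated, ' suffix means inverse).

g g f r' f'

  after g: (2 4 5)(3 6)
  after g: (2 5 4)
  after f: (1 2 3 5 4)
  after r': (1 3 2)(4 5)(6 7)
  after f': (1 5 4 3)(6 7)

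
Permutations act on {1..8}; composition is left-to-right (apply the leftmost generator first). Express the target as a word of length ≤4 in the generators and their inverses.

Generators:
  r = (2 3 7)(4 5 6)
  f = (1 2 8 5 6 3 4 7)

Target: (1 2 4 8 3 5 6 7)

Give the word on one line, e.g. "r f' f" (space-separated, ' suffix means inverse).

r f' r

  after r: (2 3 7)(4 5 6)
  after f': (1 7)(2 6 3 4 8)
  after r: (1 2 4 8 3 5 6 7)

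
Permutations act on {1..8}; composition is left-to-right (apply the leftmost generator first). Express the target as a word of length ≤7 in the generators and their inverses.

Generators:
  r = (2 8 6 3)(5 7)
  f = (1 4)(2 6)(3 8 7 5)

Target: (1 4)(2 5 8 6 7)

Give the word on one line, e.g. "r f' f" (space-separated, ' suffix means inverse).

f r f' f' r

  after f: (1 4)(2 6)(3 8 7 5)
  after r: (1 4)(2 3 6 8 5)
  after f': (2 5 6 3)(7 8)
  after f': (1 4)(2 7 3 6 5)
  after r: (1 4)(2 5 8 6 7)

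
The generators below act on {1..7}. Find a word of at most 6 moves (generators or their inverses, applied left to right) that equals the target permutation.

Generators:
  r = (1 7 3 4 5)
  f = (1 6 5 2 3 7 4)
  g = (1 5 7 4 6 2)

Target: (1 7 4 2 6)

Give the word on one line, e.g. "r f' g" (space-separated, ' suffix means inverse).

f' g g f f

  after f': (1 4 7 3 2 5 6)
  after g: (1 6 5 2 7 3)
  after g: (1 2 4 6 7 3 5)
  after f: (1 3 2)(4 5 6)
  after f: (1 7 4 2 6)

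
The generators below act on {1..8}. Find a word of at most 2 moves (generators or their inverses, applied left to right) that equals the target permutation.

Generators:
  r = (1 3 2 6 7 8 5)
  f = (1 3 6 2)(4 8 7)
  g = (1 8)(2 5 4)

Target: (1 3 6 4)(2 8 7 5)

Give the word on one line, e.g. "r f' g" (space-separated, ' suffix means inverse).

  after f: (1 3 6 2)(4 8 7)
  after g': (1 3 6 4)(2 8 7 5)

f g'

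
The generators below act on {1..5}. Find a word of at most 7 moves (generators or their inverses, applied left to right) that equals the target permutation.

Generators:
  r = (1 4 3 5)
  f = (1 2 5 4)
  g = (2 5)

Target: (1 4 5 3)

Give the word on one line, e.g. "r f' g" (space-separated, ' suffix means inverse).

  after f': (1 4 5 2)
  after f': (1 5)(2 4)
  after r: (2 3 5 4)
  after r: (1 4 2 5 3)
  after g': (1 4 5 3)

f' f' r r g'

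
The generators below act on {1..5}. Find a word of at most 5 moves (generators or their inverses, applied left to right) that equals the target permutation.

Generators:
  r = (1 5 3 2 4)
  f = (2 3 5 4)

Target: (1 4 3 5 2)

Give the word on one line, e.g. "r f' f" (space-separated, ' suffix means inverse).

r' f' r r f'

  after r': (1 4 2 3 5)
  after f': (1 5)
  after r: (1 3 2 4)
  after r: (1 2)(3 4 5)
  after f': (1 4 3 5 2)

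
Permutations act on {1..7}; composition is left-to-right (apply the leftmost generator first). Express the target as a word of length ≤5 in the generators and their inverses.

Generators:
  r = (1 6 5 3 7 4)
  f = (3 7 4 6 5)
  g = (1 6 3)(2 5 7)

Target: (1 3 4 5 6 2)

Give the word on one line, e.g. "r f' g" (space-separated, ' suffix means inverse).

  after g: (1 6 3)(2 5 7)
  after r': (2 6 5 3 4 7)
  after g: (1 6 7 5)(2 3 4)
  after g: (1 3 4 5 6 2)

g r' g g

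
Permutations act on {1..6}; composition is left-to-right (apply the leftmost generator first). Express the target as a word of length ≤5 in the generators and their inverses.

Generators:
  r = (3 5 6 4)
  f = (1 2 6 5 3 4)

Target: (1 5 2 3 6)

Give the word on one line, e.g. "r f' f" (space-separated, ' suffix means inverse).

  after r': (3 4 6 5)
  after f: (1 2 6 3)(4 5)
  after f: (1 6 4 3 2 5)
  after f: (1 5 2 3 6)

r' f f f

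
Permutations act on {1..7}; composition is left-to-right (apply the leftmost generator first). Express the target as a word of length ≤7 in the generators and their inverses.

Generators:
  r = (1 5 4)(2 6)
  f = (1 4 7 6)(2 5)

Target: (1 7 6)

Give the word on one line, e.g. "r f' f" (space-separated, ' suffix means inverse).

  after f: (1 4 7 6)(2 5)
  after r: (2 4 7)(5 6)
  after f': (1 6 2)(5 7)
  after f': (1 7 2 6 5 4)
  after r': (1 7 6)

f r f' f' r'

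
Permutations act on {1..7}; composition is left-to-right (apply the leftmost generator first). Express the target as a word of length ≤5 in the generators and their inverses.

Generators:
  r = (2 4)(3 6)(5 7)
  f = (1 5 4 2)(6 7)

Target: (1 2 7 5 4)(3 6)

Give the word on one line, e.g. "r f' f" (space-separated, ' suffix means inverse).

  after f': (1 2 4 5)(6 7)
  after f': (1 4)(2 5)
  after r': (1 2 7 5 4)(3 6)

f' f' r'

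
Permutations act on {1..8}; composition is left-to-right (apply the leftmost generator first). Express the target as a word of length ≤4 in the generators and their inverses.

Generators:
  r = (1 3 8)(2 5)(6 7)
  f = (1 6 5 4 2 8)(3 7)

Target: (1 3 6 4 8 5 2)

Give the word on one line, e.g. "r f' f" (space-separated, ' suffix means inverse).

r' r' f f

  after r': (1 8 3)(2 5)(6 7)
  after r': (1 3 8)
  after f: (1 7 3)(2 8 6 5 4)
  after f: (1 3 6 4 8 5 2)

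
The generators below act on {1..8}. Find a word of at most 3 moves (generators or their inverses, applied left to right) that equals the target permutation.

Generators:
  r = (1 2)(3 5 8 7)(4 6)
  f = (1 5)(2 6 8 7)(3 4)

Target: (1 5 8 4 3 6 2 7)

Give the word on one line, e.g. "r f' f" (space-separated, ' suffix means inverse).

r' r' f'

  after r': (1 2)(3 7 8 5)(4 6)
  after r': (3 8)(5 7)
  after f': (1 5 8 4 3 6 2 7)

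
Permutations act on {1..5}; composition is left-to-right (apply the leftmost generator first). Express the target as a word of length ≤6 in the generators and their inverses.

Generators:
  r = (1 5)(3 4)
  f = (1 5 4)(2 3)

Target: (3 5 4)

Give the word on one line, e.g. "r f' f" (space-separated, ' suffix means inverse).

r' f f r r

  after r': (1 5)(3 4)
  after f: (1 4 2 3)
  after f: (3 5 4)
  after r: (1 5 3)
  after r: (3 5 4)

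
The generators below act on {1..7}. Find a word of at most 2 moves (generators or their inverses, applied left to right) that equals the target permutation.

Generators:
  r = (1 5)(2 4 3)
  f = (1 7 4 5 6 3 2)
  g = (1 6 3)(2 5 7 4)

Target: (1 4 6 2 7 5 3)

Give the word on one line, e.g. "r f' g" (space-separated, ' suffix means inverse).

  after f: (1 7 4 5 6 3 2)
  after f: (1 4 6 2 7 5 3)

f f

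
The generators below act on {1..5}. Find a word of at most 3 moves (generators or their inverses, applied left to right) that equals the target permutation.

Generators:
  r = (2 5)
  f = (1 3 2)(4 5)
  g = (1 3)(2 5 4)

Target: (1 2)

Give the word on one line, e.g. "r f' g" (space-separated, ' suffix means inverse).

  after f': (1 2 3)(4 5)
  after g: (1 5 2)
  after r': (1 2)

f' g r'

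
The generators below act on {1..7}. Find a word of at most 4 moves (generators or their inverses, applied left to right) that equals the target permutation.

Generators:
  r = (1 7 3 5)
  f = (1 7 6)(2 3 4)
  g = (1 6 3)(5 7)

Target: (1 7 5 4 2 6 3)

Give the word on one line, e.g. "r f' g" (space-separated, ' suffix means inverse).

  after r': (1 5 3 7)
  after f: (1 5 4 2 3 6)
  after g': (1 7 5 4 2 6 3)

r' f g'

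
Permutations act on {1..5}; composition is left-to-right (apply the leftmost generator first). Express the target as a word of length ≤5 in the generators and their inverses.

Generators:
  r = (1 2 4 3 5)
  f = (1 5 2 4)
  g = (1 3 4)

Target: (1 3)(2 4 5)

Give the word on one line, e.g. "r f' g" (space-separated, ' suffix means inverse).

  after r': (1 5 3 4 2)
  after g: (1 5 4 2 3)
  after f': (2 3 4 5)
  after g: (1 3)(2 4 5)

r' g f' g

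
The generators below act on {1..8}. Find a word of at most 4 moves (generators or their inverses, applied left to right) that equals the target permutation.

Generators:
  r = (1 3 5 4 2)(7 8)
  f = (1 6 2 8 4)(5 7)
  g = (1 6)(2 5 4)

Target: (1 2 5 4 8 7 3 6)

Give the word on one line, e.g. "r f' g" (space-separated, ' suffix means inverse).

  after f: (1 6 2 8 4)(5 7)
  after r': (1 6 4 2 7 3)(5 8)
  after f: (1 2 5 4 8 7 3 6)

f r' f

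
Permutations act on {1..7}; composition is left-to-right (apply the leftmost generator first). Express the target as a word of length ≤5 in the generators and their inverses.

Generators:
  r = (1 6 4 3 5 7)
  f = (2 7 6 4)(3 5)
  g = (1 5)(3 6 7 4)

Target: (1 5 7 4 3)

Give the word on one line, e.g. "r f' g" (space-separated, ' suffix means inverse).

  after r': (1 7 5 3 4 6)
  after g': (1 6 5 4 3 7)
  after r': (3 5 6)
  after g: (1 5 7 4 3)

r' g' r' g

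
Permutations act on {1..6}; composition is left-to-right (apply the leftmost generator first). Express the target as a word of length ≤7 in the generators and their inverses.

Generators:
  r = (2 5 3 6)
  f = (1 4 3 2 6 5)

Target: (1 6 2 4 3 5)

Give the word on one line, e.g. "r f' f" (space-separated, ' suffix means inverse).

f' r' f r f

  after f': (1 5 6 2 3 4)
  after r': (1 2 5 3 4)
  after f: (1 6 5 2)
  after r: (1 2)(3 6)
  after f: (1 6 2 4 3 5)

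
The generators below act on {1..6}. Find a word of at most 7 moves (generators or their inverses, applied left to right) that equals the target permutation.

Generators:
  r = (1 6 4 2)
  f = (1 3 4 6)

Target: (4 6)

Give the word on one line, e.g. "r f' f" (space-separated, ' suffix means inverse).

r' f r r f

  after r': (1 2 4 6)
  after f: (1 2 6 3 4)
  after r: (2 4 6 3)
  after r: (1 6 3)
  after f: (4 6)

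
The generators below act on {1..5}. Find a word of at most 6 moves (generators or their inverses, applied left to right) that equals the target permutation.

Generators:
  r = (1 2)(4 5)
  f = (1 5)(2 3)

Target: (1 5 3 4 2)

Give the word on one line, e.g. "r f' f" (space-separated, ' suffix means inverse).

  after f': (1 5)(2 3)
  after r': (1 4 5 2 3)
  after f: (1 4)(3 5)
  after r': (1 5 3 4 2)

f' r' f r'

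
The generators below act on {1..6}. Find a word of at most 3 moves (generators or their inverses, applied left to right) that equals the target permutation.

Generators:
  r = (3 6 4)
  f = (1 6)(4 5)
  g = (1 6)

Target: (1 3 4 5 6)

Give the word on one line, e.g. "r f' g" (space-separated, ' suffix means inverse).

f r r

  after f: (1 6)(4 5)
  after r: (1 4 5 3 6)
  after r: (1 3 4 5 6)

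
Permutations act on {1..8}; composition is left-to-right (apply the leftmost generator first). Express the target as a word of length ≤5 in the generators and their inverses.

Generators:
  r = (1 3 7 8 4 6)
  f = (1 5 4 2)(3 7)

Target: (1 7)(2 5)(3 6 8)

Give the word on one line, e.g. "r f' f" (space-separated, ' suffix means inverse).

f f r' r'

  after f: (1 5 4 2)(3 7)
  after f: (1 4)(2 5)
  after r': (1 8 7 3)(2 5)(4 6)
  after r': (1 7)(2 5)(3 6 8)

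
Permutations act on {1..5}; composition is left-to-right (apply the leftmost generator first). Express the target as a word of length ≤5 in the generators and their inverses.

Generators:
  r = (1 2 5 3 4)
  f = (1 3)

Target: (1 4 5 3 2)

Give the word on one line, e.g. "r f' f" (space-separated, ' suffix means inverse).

f' r' f r r

  after f': (1 3)
  after r': (1 5 2)(3 4)
  after f: (1 5 2 3 4)
  after r: (1 3)(2 4)
  after r: (1 4 5 3 2)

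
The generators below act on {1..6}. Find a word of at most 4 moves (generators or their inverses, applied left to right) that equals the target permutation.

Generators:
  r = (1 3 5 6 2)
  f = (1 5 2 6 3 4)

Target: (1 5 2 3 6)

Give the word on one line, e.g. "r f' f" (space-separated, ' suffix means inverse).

  after r: (1 3 5 6 2)
  after r: (1 5 2 3 6)

r r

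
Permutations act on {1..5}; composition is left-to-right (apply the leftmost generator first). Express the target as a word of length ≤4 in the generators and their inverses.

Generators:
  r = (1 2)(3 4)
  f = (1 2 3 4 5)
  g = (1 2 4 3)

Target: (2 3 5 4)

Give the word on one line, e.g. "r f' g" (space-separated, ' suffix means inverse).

f' g f

  after f': (1 5 4 3 2)
  after g: (1 5 3 4)
  after f: (2 3 5 4)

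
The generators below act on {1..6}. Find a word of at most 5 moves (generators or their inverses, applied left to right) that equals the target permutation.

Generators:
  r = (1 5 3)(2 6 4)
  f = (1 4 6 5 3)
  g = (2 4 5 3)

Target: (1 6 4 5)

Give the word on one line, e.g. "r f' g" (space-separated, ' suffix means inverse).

r g' r'

  after r: (1 5 3)(2 6 4)
  after g': (1 4 3)(2 6)
  after r': (1 6 4 5)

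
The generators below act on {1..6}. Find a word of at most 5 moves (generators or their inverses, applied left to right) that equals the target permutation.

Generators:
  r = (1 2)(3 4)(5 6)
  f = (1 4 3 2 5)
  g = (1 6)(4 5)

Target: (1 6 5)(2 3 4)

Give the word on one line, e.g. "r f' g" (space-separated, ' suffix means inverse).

g' r r f'

  after g': (1 6)(4 5)
  after r: (1 5 3 4 6 2)
  after r: (1 6)(4 5)
  after f': (1 6 5)(2 3 4)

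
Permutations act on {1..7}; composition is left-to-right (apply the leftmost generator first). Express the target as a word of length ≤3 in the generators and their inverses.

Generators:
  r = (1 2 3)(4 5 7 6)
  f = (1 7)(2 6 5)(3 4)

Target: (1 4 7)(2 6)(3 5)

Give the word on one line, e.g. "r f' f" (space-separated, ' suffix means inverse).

r f' r'

  after r: (1 2 3)(4 5 7 6)
  after f': (1 5)(2 4 6 3 7)
  after r': (1 4 7)(2 6)(3 5)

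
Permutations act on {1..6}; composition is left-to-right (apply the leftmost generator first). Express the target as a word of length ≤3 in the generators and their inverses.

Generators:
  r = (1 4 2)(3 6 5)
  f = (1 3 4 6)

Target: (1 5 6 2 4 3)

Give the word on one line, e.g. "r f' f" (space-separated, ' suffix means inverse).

f r'

  after f: (1 3 4 6)
  after r': (1 5 6 2 4 3)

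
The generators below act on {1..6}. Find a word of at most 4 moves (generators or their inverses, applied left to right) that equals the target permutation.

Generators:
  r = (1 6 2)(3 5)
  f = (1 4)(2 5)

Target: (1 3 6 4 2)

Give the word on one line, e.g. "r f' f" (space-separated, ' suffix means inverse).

  after r': (1 2 6)(3 5)
  after f': (1 5 3 2 6 4)
  after r': (1 3 6 4 2)

r' f' r'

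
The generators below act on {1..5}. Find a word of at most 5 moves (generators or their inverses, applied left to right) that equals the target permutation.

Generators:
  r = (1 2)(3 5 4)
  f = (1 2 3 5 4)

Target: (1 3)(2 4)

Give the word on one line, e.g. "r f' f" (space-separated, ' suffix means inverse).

  after r': (1 2)(3 4 5)
  after f': (2 4 3 5)
  after f': (1 4 2 5)
  after f': (1 5 4)(2 3)
  after r': (1 3)(2 4)

r' f' f' f' r'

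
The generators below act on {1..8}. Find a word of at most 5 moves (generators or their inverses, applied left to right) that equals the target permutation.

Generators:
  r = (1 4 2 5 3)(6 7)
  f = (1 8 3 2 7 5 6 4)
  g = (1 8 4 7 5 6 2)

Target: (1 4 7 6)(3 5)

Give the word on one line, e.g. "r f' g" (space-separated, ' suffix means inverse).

  after r': (1 3 5 2 4)(6 7)
  after f': (1 8)(2 6)(3 7 5)
  after g: (1 4 7 6)(3 5)

r' f' g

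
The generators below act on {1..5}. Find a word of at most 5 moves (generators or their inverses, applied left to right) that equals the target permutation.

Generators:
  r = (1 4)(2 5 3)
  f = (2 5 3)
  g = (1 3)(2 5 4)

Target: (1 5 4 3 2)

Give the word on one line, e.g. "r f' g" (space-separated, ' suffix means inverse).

  after r': (1 4)(2 3 5)
  after f': (1 4)(2 5 3)
  after f': (1 4)
  after f': (1 4)(2 3 5)
  after g': (1 5 4 3 2)

r' f' f' f' g'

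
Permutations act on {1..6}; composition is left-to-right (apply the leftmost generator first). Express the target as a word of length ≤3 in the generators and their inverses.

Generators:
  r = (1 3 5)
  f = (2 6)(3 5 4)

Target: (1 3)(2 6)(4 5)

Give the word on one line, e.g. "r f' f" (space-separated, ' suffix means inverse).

  after r': (1 5 3)
  after f': (1 3)(2 6)(4 5)

r' f'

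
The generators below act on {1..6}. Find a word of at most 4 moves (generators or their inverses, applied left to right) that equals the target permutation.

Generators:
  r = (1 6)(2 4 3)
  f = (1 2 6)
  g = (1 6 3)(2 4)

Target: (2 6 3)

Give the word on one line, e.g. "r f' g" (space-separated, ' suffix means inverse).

  after f: (1 2 6)
  after r': (1 3 4 2)
  after g: (2 6 3)

f r' g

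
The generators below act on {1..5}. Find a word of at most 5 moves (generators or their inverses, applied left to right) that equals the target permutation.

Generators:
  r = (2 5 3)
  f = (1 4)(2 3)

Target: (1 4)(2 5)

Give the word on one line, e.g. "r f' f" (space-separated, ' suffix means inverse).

  after r': (2 3 5)
  after f': (1 4)(3 5)
  after r: (1 4)(2 5)

r' f' r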